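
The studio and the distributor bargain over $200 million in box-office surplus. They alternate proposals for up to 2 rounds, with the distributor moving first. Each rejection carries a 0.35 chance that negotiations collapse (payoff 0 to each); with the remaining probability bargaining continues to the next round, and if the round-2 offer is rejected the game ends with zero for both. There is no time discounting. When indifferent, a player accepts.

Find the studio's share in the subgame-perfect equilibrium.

Round 2 (the studio proposes): rejection yields 0 for the distributor; the studio offers 0 and keeps 200.
Round 1 (the distributor proposes): rejecting gives the studio an expected 0.65 × 200 = 130. The distributor offers 130 and keeps 200 − 130 = 70.

130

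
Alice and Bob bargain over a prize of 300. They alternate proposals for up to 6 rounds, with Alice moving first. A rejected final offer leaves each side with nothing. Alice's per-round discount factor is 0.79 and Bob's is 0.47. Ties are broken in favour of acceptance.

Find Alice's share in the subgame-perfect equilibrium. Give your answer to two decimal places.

239.96

Round 6 (Bob proposes): Alice will accept anything ≥ 0, so Bob offers 0 and keeps 300.
Round 5 (Alice proposes): Bob can get 300 next round, worth 0.47 × 300 = 141 now, so Alice offers 141, keeping 159.
Round 4 (Bob proposes): Alice can get 159 next round, worth 0.79 × 159 = 125.61 now, so Bob offers 125.61, keeping 174.39.
Round 3 (Alice proposes): Bob can get 174.39 next round, worth 0.47 × 174.39 = 81.9633 now. Alice offers 81.9633 and keeps 300 − 81.9633 = 218.0367.
Round 2 (Bob proposes): Alice can get 218.0367 next round, worth 0.79 × 218.0367 = 172.248993 now; Bob offers that and keeps 127.751007.
Round 1 (Alice proposes): Bob can get 127.751007 next round, worth 0.47 × 127.751007 = 60.04297329 now; Alice offers that and keeps 239.95702671.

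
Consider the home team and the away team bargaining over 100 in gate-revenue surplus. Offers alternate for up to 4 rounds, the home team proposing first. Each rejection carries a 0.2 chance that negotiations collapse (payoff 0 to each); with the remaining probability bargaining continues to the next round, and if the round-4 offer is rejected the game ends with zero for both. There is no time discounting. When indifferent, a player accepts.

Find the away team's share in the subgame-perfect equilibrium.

Round 4 (the away team proposes): rejection yields 0 for the home team; the away team offers 0 and keeps 100.
Round 3 (the home team proposes): rejecting gives the away team an expected 0.8 × 100 = 80, so the home team offers 80, keeping 20.
Round 2 (the away team proposes): rejecting gives the home team an expected 0.8 × 20 = 16, so the away team offers 16, keeping 84.
Round 1 (the home team proposes): rejecting gives the away team an expected 0.8 × 84 = 67.2. The home team offers 67.2 and keeps 100 − 67.2 = 32.8.

67.2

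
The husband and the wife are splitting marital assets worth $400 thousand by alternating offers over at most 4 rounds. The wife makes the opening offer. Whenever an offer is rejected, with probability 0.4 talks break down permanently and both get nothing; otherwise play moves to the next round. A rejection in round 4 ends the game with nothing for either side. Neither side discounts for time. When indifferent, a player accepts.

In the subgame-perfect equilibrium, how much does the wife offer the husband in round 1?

182.4

Round 4 (the husband proposes): the wife will accept anything ≥ 0, so the husband offers 0 and keeps 400.
Round 3 (the wife proposes): rejecting gives the husband an expected 0.6 × 400 = 240. The wife offers 240 and keeps 400 − 240 = 160.
Round 2 (the husband proposes): rejecting gives the wife an expected 0.6 × 160 = 96; the husband offers that and keeps 304.
Round 1 (the wife proposes): rejecting gives the husband an expected 0.6 × 304 = 182.4, so the wife offers 182.4, keeping 217.6.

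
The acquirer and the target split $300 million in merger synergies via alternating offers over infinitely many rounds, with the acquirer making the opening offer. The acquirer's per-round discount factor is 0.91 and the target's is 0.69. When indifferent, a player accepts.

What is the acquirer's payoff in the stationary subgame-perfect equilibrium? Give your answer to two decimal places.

249.93

In a stationary SPE each proposer offers the other exactly their discounted continuation value.
If the acquirer keeps x when proposing and the target keeps y when proposing, then x = 300 − 0.69y and y = 300 − 0.91x.
Solving: x = 300(1 − 0.69) / (1 − 0.91·0.69) = 93 / 0.3721 ≈ 249.9328.
The target gets 300 − 249.9328 ≈ 50.0672.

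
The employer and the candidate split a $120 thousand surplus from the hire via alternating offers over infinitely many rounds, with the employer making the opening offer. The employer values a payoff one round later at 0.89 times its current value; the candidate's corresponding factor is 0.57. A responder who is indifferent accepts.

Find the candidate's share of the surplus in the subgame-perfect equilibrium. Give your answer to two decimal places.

15.27

When the employer proposes, the candidate accepts any offer worth at least 0.57 times what the candidate would get by proposing next round; and vice versa.
This gives x = 120 − 0.57y and y = 120 − 0.89x, where x and y are each side's share when it proposes.
Hence (1 − 0.57·0.89)x = 120(1 − 0.57), i.e. 0.4927·x = 51.6.
x ≈ 104.7290; the candidate's share is 120 − x ≈ 15.2710.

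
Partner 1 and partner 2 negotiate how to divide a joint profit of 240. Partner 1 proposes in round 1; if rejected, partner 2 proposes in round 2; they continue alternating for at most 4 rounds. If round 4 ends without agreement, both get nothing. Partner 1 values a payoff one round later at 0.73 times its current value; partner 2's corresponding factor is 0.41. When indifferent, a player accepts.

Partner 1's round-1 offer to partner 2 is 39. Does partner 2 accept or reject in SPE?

Work out partner 2's continuation value if the offer is rejected.
Round 4 (partner 2 proposes): partner 1 will accept anything ≥ 0, so partner 2 offers 0 and keeps 240.
Round 3 (partner 1 proposes): partner 2 can get 240 next round, worth 0.41 × 240 = 98.4 now. Partner 1 offers 98.4 and keeps 240 − 98.4 = 141.6.
Round 2 (partner 2 proposes): partner 1 can get 141.6 next round, worth 0.73 × 141.6 = 103.368 now; partner 2 offers that and keeps 136.632.
So by rejecting in round 1, partner 2 gets 136.632 next round, worth 0.41 × 136.632 = 56.01912 now.
Offer 39 < 56.01912, so partner 2 rejects.

Reject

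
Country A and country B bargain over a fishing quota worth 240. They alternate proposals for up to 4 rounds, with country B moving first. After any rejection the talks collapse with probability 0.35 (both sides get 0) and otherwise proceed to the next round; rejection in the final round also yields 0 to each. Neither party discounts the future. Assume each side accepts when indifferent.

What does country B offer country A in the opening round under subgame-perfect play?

120.51

By backward induction:
Round 4 (country A proposes): country B will accept anything ≥ 0, so country A offers 0 and keeps 240.
Round 3 (country B proposes): rejecting gives country A an expected 0.65 × 240 = 156; country B offers that and keeps 84.
Round 2 (country A proposes): rejecting gives country B an expected 0.65 × 84 = 54.6. Country A offers 54.6 and keeps 240 − 54.6 = 185.4.
Round 1 (country B proposes): rejecting gives country A an expected 0.65 × 185.4 = 120.51, so country B offers 120.51, keeping 119.49.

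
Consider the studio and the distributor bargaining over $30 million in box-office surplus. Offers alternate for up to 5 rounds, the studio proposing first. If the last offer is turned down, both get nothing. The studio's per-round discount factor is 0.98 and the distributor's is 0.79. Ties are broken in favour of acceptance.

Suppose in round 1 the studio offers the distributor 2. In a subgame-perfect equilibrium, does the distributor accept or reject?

Accept

Round 5 (the studio proposes): rejection yields 0 for the distributor; the studio offers 0 and keeps 30.
Round 4 (the distributor proposes): the studio can get 30 next round, worth 0.98 × 30 = 29.4 now; the distributor offers that and keeps 0.6.
Round 3 (the studio proposes): the distributor can get 0.6 next round, worth 0.79 × 0.6 = 0.474 now; the studio offers that and keeps 29.526.
Round 2 (the distributor proposes): the studio can get 29.526 next round, worth 0.98 × 29.526 = 28.93548 now. The distributor offers 28.93548 and keeps 30 − 28.93548 = 1.06452.
So by rejecting in round 1, the distributor gets 1.06452 next round, worth 0.79 × 1.06452 = 0.8409708 now.
Offer 2 ≥ 0.8409708, so the distributor accepts.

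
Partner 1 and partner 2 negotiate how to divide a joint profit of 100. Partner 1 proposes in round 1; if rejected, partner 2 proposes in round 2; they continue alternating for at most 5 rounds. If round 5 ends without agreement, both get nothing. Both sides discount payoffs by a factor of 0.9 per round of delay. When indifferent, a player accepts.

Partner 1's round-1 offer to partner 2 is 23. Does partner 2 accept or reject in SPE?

Accept

Work out partner 2's continuation value if the offer is rejected.
Round 5 (partner 1 proposes): partner 2 will accept anything ≥ 0, so partner 1 offers 0 and keeps 100.
Round 4 (partner 2 proposes): partner 1 can get 100 next round, worth 0.9 × 100 = 90 now, so partner 2 offers 90, keeping 10.
Round 3 (partner 1 proposes): partner 2 can get 10 next round, worth 0.9 × 10 = 9 now; partner 1 offers that and keeps 91.
Round 2 (partner 2 proposes): partner 1 can get 91 next round, worth 0.9 × 91 = 81.9 now, so partner 2 offers 81.9, keeping 18.1.
So by rejecting in round 1, partner 2 gets 18.1 next round, worth 0.9 × 18.1 = 16.29 now.
Offer 23 ≥ 16.29, so partner 2 accepts.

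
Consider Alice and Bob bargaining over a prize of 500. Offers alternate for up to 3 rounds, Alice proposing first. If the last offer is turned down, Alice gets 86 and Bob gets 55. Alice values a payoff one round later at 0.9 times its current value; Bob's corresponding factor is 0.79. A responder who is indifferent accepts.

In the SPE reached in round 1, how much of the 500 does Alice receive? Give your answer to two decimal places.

421.40

By backward induction:
Round 3 (Alice proposes): Bob gets 55 if talks fail, so Alice offers 55 and keeps 445.
Round 2 (Bob proposes): Alice can get 445 next round, worth 0.9 × 445 = 400.5 now; Bob offers that and keeps 99.5.
Round 1 (Alice proposes): Bob can get 99.5 next round, worth 0.79 × 99.5 = 78.605 now, so Alice offers 78.605, keeping 421.395.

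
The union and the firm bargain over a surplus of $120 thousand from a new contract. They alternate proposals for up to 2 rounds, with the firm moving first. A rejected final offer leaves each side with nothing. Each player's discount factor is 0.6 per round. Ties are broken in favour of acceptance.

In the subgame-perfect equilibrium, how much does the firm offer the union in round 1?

72

Round 2 (the union proposes): rejection yields 0 for the firm; the union offers 0 and keeps 120.
Round 1 (the firm proposes): the union can get 120 next round, worth 0.6 × 120 = 72 now, so the firm offers 72, keeping 48.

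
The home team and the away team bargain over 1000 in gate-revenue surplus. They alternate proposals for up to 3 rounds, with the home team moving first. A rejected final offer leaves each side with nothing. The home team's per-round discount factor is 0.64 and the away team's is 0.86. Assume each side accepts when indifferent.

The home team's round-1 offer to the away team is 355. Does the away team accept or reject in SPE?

Round 3 (the home team proposes): the away team will accept anything ≥ 0, so the home team offers 0 and keeps 1000.
Round 2 (the away team proposes): the home team can get 1000 next round, worth 0.64 × 1000 = 640 now, so the away team offers 640, keeping 360.
So by rejecting in round 1, the away team gets 360 next round, worth 0.86 × 360 = 309.6 now.
Offer 355 ≥ 309.6, so the away team accepts.

Accept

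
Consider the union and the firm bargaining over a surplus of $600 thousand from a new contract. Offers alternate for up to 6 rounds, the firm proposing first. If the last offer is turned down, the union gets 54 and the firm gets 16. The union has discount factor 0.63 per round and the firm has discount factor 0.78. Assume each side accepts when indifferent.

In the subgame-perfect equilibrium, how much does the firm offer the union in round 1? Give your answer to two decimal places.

By backward induction:
Round 6 (the union proposes): the firm gets 16 if talks fail, so the union offers 16 and keeps 584.
Round 5 (the firm proposes): the union can get 584 next round, worth 0.63 × 584 = 367.92 now; the firm offers that and keeps 232.08.
Round 4 (the union proposes): the firm can get 232.08 next round, worth 0.78 × 232.08 = 181.0224 now; the union offers that and keeps 418.9776.
Round 3 (the firm proposes): the union can get 418.9776 next round, worth 0.63 × 418.9776 = 263.955888 now. The firm offers 263.955888 and keeps 600 − 263.955888 = 336.044112.
Round 2 (the union proposes): the firm can get 336.044112 next round, worth 0.78 × 336.044112 = 262.11440736 now, so the union offers 262.11440736, keeping 337.88559264.
Round 1 (the firm proposes): the union can get 337.88559264 next round, worth 0.63 × 337.88559264 = 212.8679233632 now; the firm offers that and keeps 387.1320766368.

212.87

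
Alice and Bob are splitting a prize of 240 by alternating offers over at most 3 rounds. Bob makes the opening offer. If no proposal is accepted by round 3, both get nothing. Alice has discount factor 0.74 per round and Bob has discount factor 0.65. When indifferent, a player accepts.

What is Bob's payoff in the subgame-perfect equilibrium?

Round 3 (Bob proposes): Alice will accept anything ≥ 0, so Bob offers 0 and keeps 240.
Round 2 (Alice proposes): Bob can get 240 next round, worth 0.65 × 240 = 156 now; Alice offers that and keeps 84.
Round 1 (Bob proposes): Alice can get 84 next round, worth 0.74 × 84 = 62.16 now, so Bob offers 62.16, keeping 177.84.

177.84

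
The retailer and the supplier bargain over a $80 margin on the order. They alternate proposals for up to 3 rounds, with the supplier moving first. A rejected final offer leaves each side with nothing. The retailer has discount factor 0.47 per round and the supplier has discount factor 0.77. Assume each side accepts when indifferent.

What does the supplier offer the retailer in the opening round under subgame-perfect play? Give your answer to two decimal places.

Round 3 (the supplier proposes): the retailer will accept anything ≥ 0, so the supplier offers 0 and keeps 80.
Round 2 (the retailer proposes): the supplier can get 80 next round, worth 0.77 × 80 = 61.6 now, so the retailer offers 61.6, keeping 18.4.
Round 1 (the supplier proposes): the retailer can get 18.4 next round, worth 0.47 × 18.4 = 8.648 now; the supplier offers that and keeps 71.352.

8.65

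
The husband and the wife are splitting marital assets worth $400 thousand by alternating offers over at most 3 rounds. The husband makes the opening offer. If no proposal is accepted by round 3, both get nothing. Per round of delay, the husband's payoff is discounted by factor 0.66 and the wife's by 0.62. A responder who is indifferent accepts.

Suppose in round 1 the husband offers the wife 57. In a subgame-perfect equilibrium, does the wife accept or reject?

Round 3 (the husband proposes): rejection yields 0 for the wife; the husband offers 0 and keeps 400.
Round 2 (the wife proposes): the husband can get 400 next round, worth 0.66 × 400 = 264 now; the wife offers that and keeps 136.
So by rejecting in round 1, the wife gets 136 next round, worth 0.62 × 136 = 84.32 now.
Offer 57 < 84.32, so the wife rejects.

Reject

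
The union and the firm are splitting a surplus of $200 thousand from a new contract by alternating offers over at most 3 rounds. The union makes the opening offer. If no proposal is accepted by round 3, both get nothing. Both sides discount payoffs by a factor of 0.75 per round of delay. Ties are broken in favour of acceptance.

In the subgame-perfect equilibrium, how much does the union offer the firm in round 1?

Round 3 (the union proposes): the firm will accept anything ≥ 0, so the union offers 0 and keeps 200.
Round 2 (the firm proposes): the union can get 200 next round, worth 0.75 × 200 = 150 now, so the firm offers 150, keeping 50.
Round 1 (the union proposes): the firm can get 50 next round, worth 0.75 × 50 = 37.5 now. The union offers 37.5 and keeps 200 − 37.5 = 162.5.

37.5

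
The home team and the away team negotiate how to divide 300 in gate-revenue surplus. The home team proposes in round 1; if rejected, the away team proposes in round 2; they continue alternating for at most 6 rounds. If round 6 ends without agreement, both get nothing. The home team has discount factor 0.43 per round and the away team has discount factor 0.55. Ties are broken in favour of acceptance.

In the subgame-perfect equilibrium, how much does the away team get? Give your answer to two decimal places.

125.52

Work backward from the last round.
Round 6 (the away team proposes): rejection yields 0 for the home team; the away team offers 0 and keeps 300.
Round 5 (the home team proposes): the away team can get 300 next round, worth 0.55 × 300 = 165 now. The home team offers 165 and keeps 300 − 165 = 135.
Round 4 (the away team proposes): the home team can get 135 next round, worth 0.43 × 135 = 58.05 now, so the away team offers 58.05, keeping 241.95.
Round 3 (the home team proposes): the away team can get 241.95 next round, worth 0.55 × 241.95 = 133.0725 now, so the home team offers 133.0725, keeping 166.9275.
Round 2 (the away team proposes): the home team can get 166.9275 next round, worth 0.43 × 166.9275 = 71.778825 now. The away team offers 71.778825 and keeps 300 − 71.778825 = 228.221175.
Round 1 (the home team proposes): the away team can get 228.221175 next round, worth 0.55 × 228.221175 = 125.52164625 now; the home team offers that and keeps 174.47835375.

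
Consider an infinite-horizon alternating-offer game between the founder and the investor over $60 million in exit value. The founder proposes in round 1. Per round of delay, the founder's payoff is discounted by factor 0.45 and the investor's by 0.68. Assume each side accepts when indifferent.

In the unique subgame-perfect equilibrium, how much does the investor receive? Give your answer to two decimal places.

32.33

In a stationary SPE each proposer offers the other exactly their discounted continuation value.
If the founder keeps x when proposing and the investor keeps y when proposing, then x = 60 − 0.68y and y = 60 − 0.45x.
Solving: x = 60(1 − 0.68) / (1 − 0.45·0.68) = 19.2 / 0.694 ≈ 27.6657.
The investor gets 60 − 27.6657 ≈ 32.3343.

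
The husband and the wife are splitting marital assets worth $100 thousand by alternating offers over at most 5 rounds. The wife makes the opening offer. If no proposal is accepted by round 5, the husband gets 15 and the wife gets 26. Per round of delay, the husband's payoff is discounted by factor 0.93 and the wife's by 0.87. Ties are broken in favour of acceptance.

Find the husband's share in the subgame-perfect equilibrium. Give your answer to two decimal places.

31.69

Round 5 (the wife proposes): the husband gets 15 if talks fail, so the wife offers 15 and keeps 85.
Round 4 (the husband proposes): the wife can get 85 next round, worth 0.87 × 85 = 73.95 now, so the husband offers 73.95, keeping 26.05.
Round 3 (the wife proposes): the husband can get 26.05 next round, worth 0.93 × 26.05 = 24.2265 now; the wife offers that and keeps 75.7735.
Round 2 (the husband proposes): the wife can get 75.7735 next round, worth 0.87 × 75.7735 = 65.922945 now. The husband offers 65.922945 and keeps 100 − 65.922945 = 34.077055.
Round 1 (the wife proposes): the husband can get 34.077055 next round, worth 0.93 × 34.077055 = 31.69166115 now, so the wife offers 31.69166115, keeping 68.30833885.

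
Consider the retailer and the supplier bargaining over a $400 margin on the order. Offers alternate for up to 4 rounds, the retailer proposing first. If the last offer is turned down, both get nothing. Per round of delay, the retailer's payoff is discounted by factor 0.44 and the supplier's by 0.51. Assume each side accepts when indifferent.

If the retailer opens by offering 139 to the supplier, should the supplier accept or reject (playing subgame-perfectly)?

Reject

Round 4 (the supplier proposes): rejection yields 0 for the retailer; the supplier offers 0 and keeps 400.
Round 3 (the retailer proposes): the supplier can get 400 next round, worth 0.51 × 400 = 204 now, so the retailer offers 204, keeping 196.
Round 2 (the supplier proposes): the retailer can get 196 next round, worth 0.44 × 196 = 86.24 now. The supplier offers 86.24 and keeps 400 − 86.24 = 313.76.
So by rejecting in round 1, the supplier gets 313.76 next round, worth 0.51 × 313.76 = 160.0176 now.
Offer 139 < 160.0176, so the supplier rejects.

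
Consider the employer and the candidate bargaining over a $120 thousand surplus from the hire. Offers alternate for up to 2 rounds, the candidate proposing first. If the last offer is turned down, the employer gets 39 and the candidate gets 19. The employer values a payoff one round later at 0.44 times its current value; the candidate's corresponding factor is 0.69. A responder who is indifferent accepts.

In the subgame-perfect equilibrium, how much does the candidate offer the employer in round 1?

44.44

Work backward from the last round.
Round 2 (the employer proposes): the candidate gets 19 if talks fail, so the employer offers 19 and keeps 101.
Round 1 (the candidate proposes): the employer can get 101 next round, worth 0.44 × 101 = 44.44 now, so the candidate offers 44.44, keeping 75.56.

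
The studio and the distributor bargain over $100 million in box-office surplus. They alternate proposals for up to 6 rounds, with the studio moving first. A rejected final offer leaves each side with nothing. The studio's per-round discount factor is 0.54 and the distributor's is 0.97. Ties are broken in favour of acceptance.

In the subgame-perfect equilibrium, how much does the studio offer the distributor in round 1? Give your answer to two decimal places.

94.61

Round 6 (the distributor proposes): rejection yields 0 for the studio; the distributor offers 0 and keeps 100.
Round 5 (the studio proposes): the distributor can get 100 next round, worth 0.97 × 100 = 97 now, so the studio offers 97, keeping 3.
Round 4 (the distributor proposes): the studio can get 3 next round, worth 0.54 × 3 = 1.62 now; the distributor offers that and keeps 98.38.
Round 3 (the studio proposes): the distributor can get 98.38 next round, worth 0.97 × 98.38 = 95.4286 now, so the studio offers 95.4286, keeping 4.5714.
Round 2 (the distributor proposes): the studio can get 4.5714 next round, worth 0.54 × 4.5714 = 2.468556 now, so the distributor offers 2.468556, keeping 97.531444.
Round 1 (the studio proposes): the distributor can get 97.531444 next round, worth 0.97 × 97.531444 = 94.60550068 now; the studio offers that and keeps 5.39449932.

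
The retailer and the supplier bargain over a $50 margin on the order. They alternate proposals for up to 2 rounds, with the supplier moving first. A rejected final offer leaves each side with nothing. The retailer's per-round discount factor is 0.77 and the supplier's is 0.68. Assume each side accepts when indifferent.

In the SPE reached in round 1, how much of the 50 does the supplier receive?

11.5

Round 2 (the retailer proposes): rejection yields 0 for the supplier; the retailer offers 0 and keeps 50.
Round 1 (the supplier proposes): the retailer can get 50 next round, worth 0.77 × 50 = 38.5 now. The supplier offers 38.5 and keeps 50 − 38.5 = 11.5.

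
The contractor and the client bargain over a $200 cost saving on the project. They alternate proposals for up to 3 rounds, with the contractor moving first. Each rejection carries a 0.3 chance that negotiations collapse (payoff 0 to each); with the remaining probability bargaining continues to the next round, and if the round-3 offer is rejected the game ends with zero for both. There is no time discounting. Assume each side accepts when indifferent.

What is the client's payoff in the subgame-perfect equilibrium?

42

Round 3 (the contractor proposes): the client will accept anything ≥ 0, so the contractor offers 0 and keeps 200.
Round 2 (the client proposes): rejecting gives the contractor an expected 0.7 × 200 = 140; the client offers that and keeps 60.
Round 1 (the contractor proposes): rejecting gives the client an expected 0.7 × 60 = 42. The contractor offers 42 and keeps 200 − 42 = 158.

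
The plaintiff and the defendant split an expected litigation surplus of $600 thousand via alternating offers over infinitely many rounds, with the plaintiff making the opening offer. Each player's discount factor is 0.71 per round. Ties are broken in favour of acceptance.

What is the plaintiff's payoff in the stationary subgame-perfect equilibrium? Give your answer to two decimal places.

In a stationary SPE each proposer offers the other exactly their discounted continuation value.
If the plaintiff keeps x when proposing and the defendant keeps y when proposing, then x = 600 − 0.71y and y = 600 − 0.71x.
Solving: x = 600(1 − 0.71) / (1 − 0.71·0.71) = 174 / 0.4959 ≈ 350.8772.
The defendant gets 600 − 350.8772 ≈ 249.1228.

350.88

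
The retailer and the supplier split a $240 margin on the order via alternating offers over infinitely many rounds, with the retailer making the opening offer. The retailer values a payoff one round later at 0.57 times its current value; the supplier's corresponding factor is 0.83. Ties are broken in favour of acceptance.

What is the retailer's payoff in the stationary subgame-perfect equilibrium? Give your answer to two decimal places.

When the retailer proposes, the supplier accepts any offer worth at least 0.83 times what the supplier would get by proposing next round; and vice versa.
This gives x = 240 − 0.83y and y = 240 − 0.57x, where x and y are each side's share when it proposes.
Hence (1 − 0.83·0.57)x = 240(1 − 0.83), i.e. 0.5269·x = 40.8.
x ≈ 77.4340; the supplier's share is 240 − x ≈ 162.5660.

77.43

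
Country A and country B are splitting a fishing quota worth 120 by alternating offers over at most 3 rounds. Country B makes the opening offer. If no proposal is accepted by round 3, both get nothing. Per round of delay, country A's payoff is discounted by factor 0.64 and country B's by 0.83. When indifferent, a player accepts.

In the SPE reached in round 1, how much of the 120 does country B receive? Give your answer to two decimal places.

106.94

Round 3 (country B proposes): country A will accept anything ≥ 0, so country B offers 0 and keeps 120.
Round 2 (country A proposes): country B can get 120 next round, worth 0.83 × 120 = 99.6 now. Country A offers 99.6 and keeps 120 − 99.6 = 20.4.
Round 1 (country B proposes): country A can get 20.4 next round, worth 0.64 × 20.4 = 13.056 now. Country B offers 13.056 and keeps 120 − 13.056 = 106.944.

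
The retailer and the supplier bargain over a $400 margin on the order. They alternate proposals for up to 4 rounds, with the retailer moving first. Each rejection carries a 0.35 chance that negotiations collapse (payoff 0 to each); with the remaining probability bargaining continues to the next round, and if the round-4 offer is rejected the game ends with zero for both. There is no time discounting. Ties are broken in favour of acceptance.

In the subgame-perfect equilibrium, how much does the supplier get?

Round 4 (the supplier proposes): the retailer will accept anything ≥ 0, so the supplier offers 0 and keeps 400.
Round 3 (the retailer proposes): rejecting gives the supplier an expected 0.65 × 400 = 260; the retailer offers that and keeps 140.
Round 2 (the supplier proposes): rejecting gives the retailer an expected 0.65 × 140 = 91. The supplier offers 91 and keeps 400 − 91 = 309.
Round 1 (the retailer proposes): rejecting gives the supplier an expected 0.65 × 309 = 200.85; the retailer offers that and keeps 199.15.

200.85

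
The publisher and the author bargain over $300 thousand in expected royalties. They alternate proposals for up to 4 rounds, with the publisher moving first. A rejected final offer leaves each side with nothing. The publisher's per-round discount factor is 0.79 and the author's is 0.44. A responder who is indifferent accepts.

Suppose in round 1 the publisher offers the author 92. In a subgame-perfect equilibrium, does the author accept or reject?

Work out the author's continuation value if the offer is rejected.
Round 4 (the author proposes): rejection yields 0 for the publisher; the author offers 0 and keeps 300.
Round 3 (the publisher proposes): the author can get 300 next round, worth 0.44 × 300 = 132 now; the publisher offers that and keeps 168.
Round 2 (the author proposes): the publisher can get 168 next round, worth 0.79 × 168 = 132.72 now; the author offers that and keeps 167.28.
So by rejecting in round 1, the author gets 167.28 next round, worth 0.44 × 167.28 = 73.6032 now.
Offer 92 ≥ 73.6032, so the author accepts.

Accept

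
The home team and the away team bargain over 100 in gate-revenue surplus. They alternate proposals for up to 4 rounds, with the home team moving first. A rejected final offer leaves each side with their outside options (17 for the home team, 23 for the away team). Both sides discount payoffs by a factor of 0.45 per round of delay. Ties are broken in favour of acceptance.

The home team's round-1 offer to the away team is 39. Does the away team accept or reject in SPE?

Work out the away team's continuation value if the offer is rejected.
Round 4 (the away team proposes): the home team gets 17 if talks fail, so the away team offers 17 and keeps 83.
Round 3 (the home team proposes): the away team can get 83 next round, worth 0.45 × 83 = 37.35 now; the home team offers that and keeps 62.65.
Round 2 (the away team proposes): the home team can get 62.65 next round, worth 0.45 × 62.65 = 28.1925 now, so the away team offers 28.1925, keeping 71.8075.
So by rejecting in round 1, the away team gets 71.8075 next round, worth 0.45 × 71.8075 = 32.313375 now.
Offer 39 ≥ 32.313375, so the away team accepts.

Accept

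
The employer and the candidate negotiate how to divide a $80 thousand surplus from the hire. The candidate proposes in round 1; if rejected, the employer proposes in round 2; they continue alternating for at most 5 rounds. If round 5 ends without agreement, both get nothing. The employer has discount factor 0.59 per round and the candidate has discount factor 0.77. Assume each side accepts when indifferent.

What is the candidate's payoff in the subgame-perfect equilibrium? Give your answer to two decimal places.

Work backward from the last round.
Round 5 (the candidate proposes): the employer will accept anything ≥ 0, so the candidate offers 0 and keeps 80.
Round 4 (the employer proposes): the candidate can get 80 next round, worth 0.77 × 80 = 61.6 now. The employer offers 61.6 and keeps 80 − 61.6 = 18.4.
Round 3 (the candidate proposes): the employer can get 18.4 next round, worth 0.59 × 18.4 = 10.856 now; the candidate offers that and keeps 69.144.
Round 2 (the employer proposes): the candidate can get 69.144 next round, worth 0.77 × 69.144 = 53.24088 now; the employer offers that and keeps 26.75912.
Round 1 (the candidate proposes): the employer can get 26.75912 next round, worth 0.59 × 26.75912 = 15.7878808 now. The candidate offers 15.7878808 and keeps 80 − 15.7878808 = 64.2121192.

64.21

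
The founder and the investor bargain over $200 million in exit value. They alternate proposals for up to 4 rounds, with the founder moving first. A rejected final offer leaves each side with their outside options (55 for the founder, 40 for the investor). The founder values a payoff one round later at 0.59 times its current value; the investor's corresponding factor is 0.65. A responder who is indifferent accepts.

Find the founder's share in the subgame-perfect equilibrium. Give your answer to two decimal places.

Round 4 (the investor proposes): the founder gets 55 if talks fail, so the investor offers 55 and keeps 145.
Round 3 (the founder proposes): the investor can get 145 next round, worth 0.65 × 145 = 94.25 now. The founder offers 94.25 and keeps 200 − 94.25 = 105.75.
Round 2 (the investor proposes): the founder can get 105.75 next round, worth 0.59 × 105.75 = 62.3925 now; the investor offers that and keeps 137.6075.
Round 1 (the founder proposes): the investor can get 137.6075 next round, worth 0.65 × 137.6075 = 89.444875 now. The founder offers 89.444875 and keeps 200 − 89.444875 = 110.555125.

110.56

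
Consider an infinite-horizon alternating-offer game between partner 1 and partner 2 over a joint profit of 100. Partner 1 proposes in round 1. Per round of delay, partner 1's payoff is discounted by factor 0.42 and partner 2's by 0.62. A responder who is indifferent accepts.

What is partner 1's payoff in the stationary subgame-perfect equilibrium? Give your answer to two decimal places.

Let x be partner 1's share when partner 1 proposes and y be partner 2's share when partner 2 proposes.
Partner 2 accepts iff offered ≥ 0.62·y, so x = 100 − 0.62y. Symmetrically y = 100 − 0.42x.
Substituting: x = 100 − 0.62(100 − 0.42x), giving x(1 − 0.42·0.62) = 100(1 − 0.62).
So x = 100 × 0.38 / 0.7396 ≈ 51.3791, and partner 2 receives 100 − x ≈ 48.6209.

51.38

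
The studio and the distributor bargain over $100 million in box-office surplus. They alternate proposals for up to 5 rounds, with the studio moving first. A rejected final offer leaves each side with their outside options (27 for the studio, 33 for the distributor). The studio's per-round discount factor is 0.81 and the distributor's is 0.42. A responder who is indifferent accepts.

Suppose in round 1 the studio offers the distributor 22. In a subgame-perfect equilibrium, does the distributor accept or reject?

Round 5 (the studio proposes): the distributor gets 33 if talks fail, so the studio offers 33 and keeps 67.
Round 4 (the distributor proposes): the studio can get 67 next round, worth 0.81 × 67 = 54.27 now, so the distributor offers 54.27, keeping 45.73.
Round 3 (the studio proposes): the distributor can get 45.73 next round, worth 0.42 × 45.73 = 19.2066 now. The studio offers 19.2066 and keeps 100 − 19.2066 = 80.7934.
Round 2 (the distributor proposes): the studio can get 80.7934 next round, worth 0.81 × 80.7934 = 65.442654 now, so the distributor offers 65.442654, keeping 34.557346.
So by rejecting in round 1, the distributor gets 34.557346 next round, worth 0.42 × 34.557346 = 14.51408532 now.
Offer 22 ≥ 14.51408532, so the distributor accepts.

Accept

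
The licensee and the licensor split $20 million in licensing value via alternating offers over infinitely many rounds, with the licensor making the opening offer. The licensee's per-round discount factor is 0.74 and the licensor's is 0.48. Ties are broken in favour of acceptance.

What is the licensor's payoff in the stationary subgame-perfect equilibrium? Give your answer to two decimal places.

8.06

When the licensor proposes, the licensee accepts any offer worth at least 0.74 times what the licensee would get by proposing next round; and vice versa.
This gives x = 20 − 0.74y and y = 20 − 0.48x, where x and y are each side's share when it proposes.
Hence (1 − 0.74·0.48)x = 20(1 − 0.74), i.e. 0.6448·x = 5.2.
x ≈ 8.0645; the licensee's share is 20 − x ≈ 11.9355.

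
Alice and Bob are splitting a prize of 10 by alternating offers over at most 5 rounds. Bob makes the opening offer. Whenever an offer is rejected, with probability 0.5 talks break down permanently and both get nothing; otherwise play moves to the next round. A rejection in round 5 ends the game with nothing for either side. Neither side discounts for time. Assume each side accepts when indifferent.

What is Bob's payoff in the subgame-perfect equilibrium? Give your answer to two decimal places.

6.88

By backward induction:
Round 5 (Bob proposes): rejection yields 0 for Alice; Bob offers 0 and keeps 10.
Round 4 (Alice proposes): rejecting gives Bob an expected 0.5 × 10 = 5. Alice offers 5 and keeps 10 − 5 = 5.
Round 3 (Bob proposes): rejecting gives Alice an expected 0.5 × 5 = 2.5. Bob offers 2.5 and keeps 10 − 2.5 = 7.5.
Round 2 (Alice proposes): rejecting gives Bob an expected 0.5 × 7.5 = 3.75. Alice offers 3.75 and keeps 10 − 3.75 = 6.25.
Round 1 (Bob proposes): rejecting gives Alice an expected 0.5 × 6.25 = 3.125. Bob offers 3.125 and keeps 10 − 3.125 = 6.875.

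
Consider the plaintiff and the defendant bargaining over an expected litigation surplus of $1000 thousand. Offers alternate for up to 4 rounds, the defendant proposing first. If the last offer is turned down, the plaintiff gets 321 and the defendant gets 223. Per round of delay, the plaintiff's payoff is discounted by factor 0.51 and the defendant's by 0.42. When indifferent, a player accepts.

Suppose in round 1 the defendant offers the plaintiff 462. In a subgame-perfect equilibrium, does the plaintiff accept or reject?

Round 4 (the plaintiff proposes): the defendant gets 223 if talks fail, so the plaintiff offers 223 and keeps 777.
Round 3 (the defendant proposes): the plaintiff can get 777 next round, worth 0.51 × 777 = 396.27 now. The defendant offers 396.27 and keeps 1000 − 396.27 = 603.73.
Round 2 (the plaintiff proposes): the defendant can get 603.73 next round, worth 0.42 × 603.73 = 253.5666 now, so the plaintiff offers 253.5666, keeping 746.4334.
So by rejecting in round 1, the plaintiff gets 746.4334 next round, worth 0.51 × 746.4334 = 380.681034 now.
Offer 462 ≥ 380.681034, so the plaintiff accepts.

Accept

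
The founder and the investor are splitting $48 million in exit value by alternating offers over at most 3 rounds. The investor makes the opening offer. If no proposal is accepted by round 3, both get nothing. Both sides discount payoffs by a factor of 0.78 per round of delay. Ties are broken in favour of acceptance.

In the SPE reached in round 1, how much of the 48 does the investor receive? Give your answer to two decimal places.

Round 3 (the investor proposes): the founder will accept anything ≥ 0, so the investor offers 0 and keeps 48.
Round 2 (the founder proposes): the investor can get 48 next round, worth 0.78 × 48 = 37.44 now. The founder offers 37.44 and keeps 48 − 37.44 = 10.56.
Round 1 (the investor proposes): the founder can get 10.56 next round, worth 0.78 × 10.56 = 8.2368 now. The investor offers 8.2368 and keeps 48 − 8.2368 = 39.7632.

39.76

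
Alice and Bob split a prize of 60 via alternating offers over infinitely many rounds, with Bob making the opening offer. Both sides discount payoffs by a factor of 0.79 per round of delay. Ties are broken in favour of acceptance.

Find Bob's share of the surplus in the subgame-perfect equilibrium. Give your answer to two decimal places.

33.52

Let x be Bob's share when Bob proposes and y be Alice's share when Alice proposes.
Alice accepts iff offered ≥ 0.79·y, so x = 60 − 0.79y. Symmetrically y = 60 − 0.79x.
Substituting: x = 60 − 0.79(60 − 0.79x), giving x(1 − 0.79·0.79) = 60(1 − 0.79).
So x = 60 × 0.21 / 0.3759 ≈ 33.5196, and Alice receives 60 − x ≈ 26.4804.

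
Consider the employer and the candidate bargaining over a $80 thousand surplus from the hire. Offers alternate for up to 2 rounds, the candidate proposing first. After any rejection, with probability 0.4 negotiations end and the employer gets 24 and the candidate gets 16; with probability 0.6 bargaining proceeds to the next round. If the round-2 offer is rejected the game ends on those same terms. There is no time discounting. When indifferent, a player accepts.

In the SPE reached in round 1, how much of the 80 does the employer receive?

48

Round 2 (the employer proposes): the candidate gets 16 if talks fail, so the employer offers 16 and keeps 64.
Round 1 (the candidate proposes): rejecting gives the employer an expected 0.6 × 64 + 0.4 × 24 = 48. The candidate offers 48 and keeps 80 − 48 = 32.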